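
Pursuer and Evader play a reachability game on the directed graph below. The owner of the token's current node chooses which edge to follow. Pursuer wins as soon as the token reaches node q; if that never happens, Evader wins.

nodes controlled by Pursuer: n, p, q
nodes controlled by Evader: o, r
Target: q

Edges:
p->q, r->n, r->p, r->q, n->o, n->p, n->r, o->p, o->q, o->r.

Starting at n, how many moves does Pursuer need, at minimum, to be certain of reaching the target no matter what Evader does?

2

A0 = {q}
A1: add {p} — p (Pursuer) has p→q.
A2: add {n} — n (Pursuer) has n→p.
n enters the attractor at level 2, so Pursuer can force the target in 2 moves from there.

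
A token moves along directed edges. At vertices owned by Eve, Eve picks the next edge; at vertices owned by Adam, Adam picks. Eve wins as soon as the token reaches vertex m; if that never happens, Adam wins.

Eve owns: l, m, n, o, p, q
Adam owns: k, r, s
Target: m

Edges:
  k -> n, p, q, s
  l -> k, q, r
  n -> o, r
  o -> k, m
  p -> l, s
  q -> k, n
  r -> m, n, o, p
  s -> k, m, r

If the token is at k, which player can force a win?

A0 = {m}
A1: add {o} — o (Eve) has o→m.
A2: add {n} — n (Eve) has n→o.
A3: add {q} — q (Eve) has q→n.
A4: add {l} — l (Eve) has l→q.
A5: add {p} — p (Eve) has p→l.
A6: add {r} — r (Adam): all of {m, n, o, p} already in.
A7 = A6; e.g. k (Adam) can still go to s. Fixed point.
k never enters the attractor, so Adam can avoid the target forever.

Adam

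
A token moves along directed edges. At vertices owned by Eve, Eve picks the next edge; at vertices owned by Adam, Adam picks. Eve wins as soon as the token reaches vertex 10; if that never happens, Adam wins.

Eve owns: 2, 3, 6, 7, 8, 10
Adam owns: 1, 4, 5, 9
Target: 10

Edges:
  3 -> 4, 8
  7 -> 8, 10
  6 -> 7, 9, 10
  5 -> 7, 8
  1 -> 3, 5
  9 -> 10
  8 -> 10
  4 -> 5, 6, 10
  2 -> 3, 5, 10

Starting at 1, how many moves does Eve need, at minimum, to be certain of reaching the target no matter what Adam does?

A0 = {10}
A1: add {2, 6, 7, 8, 9} — 2 (Eve) has 2→10; 6 (Eve) has 6→10; 7 (Eve) has 7→10; 8 (Eve) has 8→10; 9 (Adam): all of {10} already in.
A2: add {3, 5} — 3 (Eve) has 3→8; 5 (Adam): all of {7, 8} already in.
A3: add {1, 4} — 1 (Adam): all of {3, 5} already in; 4 (Adam): all of {5, 6, 10} already in.
A3 = all vertices. Fixed point.
1 enters the attractor at level 3, so Eve can force the target in 3 moves from there.

3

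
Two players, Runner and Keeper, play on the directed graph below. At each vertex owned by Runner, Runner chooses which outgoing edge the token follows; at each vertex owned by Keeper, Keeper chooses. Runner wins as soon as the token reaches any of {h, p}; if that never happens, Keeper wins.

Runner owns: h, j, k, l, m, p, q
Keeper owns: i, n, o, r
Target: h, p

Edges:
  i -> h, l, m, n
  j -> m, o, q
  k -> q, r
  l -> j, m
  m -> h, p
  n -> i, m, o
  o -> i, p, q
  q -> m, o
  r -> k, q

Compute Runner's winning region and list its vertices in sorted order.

h, j, k, l, m, p, q, r

A0 = {h, p}
A1: add {m} — m (Runner) has m→h.
A2: add {j, l, q} — j (Runner) has j→m; l (Runner) has l→m; q (Runner) has q→m.
A3: add {k} — k (Runner) has k→q.
A4: add {r} — r (Keeper): all of {k, q} already in.
A5 = A4; e.g. i (Keeper) can still go to n. Fixed point.
Runner's winning region = {h, j, k, l, m, p, q, r}.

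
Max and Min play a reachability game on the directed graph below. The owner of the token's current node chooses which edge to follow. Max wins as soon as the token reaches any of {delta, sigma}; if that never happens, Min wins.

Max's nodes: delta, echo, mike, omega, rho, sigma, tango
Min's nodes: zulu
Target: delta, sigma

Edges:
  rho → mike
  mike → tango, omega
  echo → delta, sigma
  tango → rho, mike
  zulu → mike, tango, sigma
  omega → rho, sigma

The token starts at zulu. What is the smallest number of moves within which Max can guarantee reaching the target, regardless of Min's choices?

4

A0 = {delta, sigma}
A1: add {echo, omega} — echo (Max) has echo→delta; omega (Max) has omega→sigma.
A2: add {mike} — mike (Max) has mike→omega.
A3: add {rho, tango} — rho (Max) has rho→mike; tango (Max) has tango→mike.
A4: add {zulu} — zulu (Min): all of {mike, tango, sigma} already in.
A4 = all vertices. Fixed point.
zulu enters the attractor at level 4, so Max can force the target in 4 moves from there.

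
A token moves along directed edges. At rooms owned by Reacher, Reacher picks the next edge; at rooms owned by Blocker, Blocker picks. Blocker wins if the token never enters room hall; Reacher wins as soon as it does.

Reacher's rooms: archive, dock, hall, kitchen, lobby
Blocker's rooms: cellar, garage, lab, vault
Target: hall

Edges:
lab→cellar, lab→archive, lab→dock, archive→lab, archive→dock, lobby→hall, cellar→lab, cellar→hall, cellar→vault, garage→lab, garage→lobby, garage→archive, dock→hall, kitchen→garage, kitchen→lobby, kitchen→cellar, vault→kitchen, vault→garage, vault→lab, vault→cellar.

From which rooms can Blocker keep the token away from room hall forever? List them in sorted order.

cellar, garage, lab, vault

A0 = {hall}
A1: add {dock, lobby} — lobby (Reacher) has lobby→hall; dock (Reacher) has dock→hall.
A2: add {archive, kitchen} — kitchen (Reacher) has kitchen→lobby; archive (Reacher) has archive→dock.
A3 = A2; e.g. garage (Blocker) can still go to lab. Fixed point.
Reacher's attractor = {archive, dock, hall, kitchen, lobby}; Blocker avoids the target exactly from the complement.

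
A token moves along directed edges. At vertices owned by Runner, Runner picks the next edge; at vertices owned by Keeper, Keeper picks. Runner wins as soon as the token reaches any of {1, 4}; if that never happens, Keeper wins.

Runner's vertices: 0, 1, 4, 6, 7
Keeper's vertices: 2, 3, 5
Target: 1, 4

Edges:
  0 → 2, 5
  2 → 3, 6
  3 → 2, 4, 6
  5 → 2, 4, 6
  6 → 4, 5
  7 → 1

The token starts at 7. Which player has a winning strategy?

Runner

A0 = {1, 4}
A1: add {6, 7} — 6 (Runner) has 6→4; 7 (Runner) has 7→1.
A2 = A1; e.g. 0 (Runner) has no edge into A1. Fixed point.
7 ∈ A1, so Runner can force the target.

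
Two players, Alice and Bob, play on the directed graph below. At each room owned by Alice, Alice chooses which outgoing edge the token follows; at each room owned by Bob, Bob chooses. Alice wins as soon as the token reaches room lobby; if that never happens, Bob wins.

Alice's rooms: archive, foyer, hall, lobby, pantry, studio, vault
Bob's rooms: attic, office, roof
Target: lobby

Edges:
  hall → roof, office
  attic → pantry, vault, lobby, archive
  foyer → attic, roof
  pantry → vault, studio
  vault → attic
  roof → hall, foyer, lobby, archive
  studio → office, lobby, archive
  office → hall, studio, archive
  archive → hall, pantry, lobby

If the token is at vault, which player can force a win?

A0 = {lobby}
A1: add {archive, studio} — studio (Alice) has studio→lobby; archive (Alice) has archive→lobby.
A2: add {pantry} — pantry (Alice) has pantry→studio.
A3 = A2; e.g. hall (Alice) has no edge into A2. Fixed point.
vault never enters the attractor, so Bob can avoid the target forever.

Bob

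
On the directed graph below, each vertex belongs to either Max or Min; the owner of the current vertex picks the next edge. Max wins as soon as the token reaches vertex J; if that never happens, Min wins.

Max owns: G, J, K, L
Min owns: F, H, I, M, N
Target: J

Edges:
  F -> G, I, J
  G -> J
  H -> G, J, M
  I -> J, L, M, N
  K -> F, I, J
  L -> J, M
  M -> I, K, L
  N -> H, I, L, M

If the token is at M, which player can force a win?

Min

A0 = {J}
A1: add {G, K, L} — G (Max) has G→J; K (Max) has K→J; L (Max) has L→J.
A2 = A1; e.g. F (Min) can still go to I. Fixed point.
M never enters the attractor, so Min can avoid the target forever.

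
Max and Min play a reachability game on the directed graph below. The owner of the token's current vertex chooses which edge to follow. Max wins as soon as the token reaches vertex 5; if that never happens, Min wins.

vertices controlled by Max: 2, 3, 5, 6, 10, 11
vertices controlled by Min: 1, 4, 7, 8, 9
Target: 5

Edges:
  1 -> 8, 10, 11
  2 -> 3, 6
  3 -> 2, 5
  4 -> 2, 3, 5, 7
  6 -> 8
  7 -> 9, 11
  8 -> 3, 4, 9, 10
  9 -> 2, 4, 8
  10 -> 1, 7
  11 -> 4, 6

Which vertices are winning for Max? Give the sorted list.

2, 3, 5

A0 = {5}
A1: add {3} — 3 (Max) has 3→5.
A2: add {2} — 2 (Max) has 2→3.
A3 = A2; e.g. 1 (Min) can still go to 8. Fixed point.
Max's winning region = {2, 3, 5}.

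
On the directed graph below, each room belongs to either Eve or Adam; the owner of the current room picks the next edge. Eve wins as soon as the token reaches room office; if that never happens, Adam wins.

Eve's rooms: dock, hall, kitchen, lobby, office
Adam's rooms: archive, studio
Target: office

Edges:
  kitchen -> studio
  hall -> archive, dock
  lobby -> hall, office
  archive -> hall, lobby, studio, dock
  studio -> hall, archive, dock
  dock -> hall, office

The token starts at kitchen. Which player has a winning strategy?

Adam

A0 = {office}
A1: add {dock, lobby} — lobby (Eve) has lobby→office; dock (Eve) has dock→office.
A2: add {hall} — hall (Eve) has hall→dock.
A3 = A2; e.g. kitchen (Eve) has no edge into A2. Fixed point.
kitchen never enters the attractor, so Adam can avoid the target forever.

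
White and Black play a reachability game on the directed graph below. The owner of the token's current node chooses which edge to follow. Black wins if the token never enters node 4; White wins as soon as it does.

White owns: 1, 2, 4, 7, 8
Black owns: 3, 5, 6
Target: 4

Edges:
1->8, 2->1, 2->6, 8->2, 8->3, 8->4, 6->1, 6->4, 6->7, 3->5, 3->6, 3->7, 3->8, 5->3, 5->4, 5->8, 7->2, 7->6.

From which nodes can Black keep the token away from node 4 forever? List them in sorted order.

3, 5

A0 = {4}
A1: add {8} — 8 (White) has 8→4.
A2: add {1} — 1 (White) has 1→8.
A3: add {2} — 2 (White) has 2→1.
A4: add {7} — 7 (White) has 7→2.
A5: add {6} — 6 (Black): all of {1, 4, 7} already in.
A6 = A5; e.g. 3 (Black) can still go to 5. Fixed point.
White's attractor = {1, 2, 4, 6, 7, 8}; Black avoids the target exactly from the complement.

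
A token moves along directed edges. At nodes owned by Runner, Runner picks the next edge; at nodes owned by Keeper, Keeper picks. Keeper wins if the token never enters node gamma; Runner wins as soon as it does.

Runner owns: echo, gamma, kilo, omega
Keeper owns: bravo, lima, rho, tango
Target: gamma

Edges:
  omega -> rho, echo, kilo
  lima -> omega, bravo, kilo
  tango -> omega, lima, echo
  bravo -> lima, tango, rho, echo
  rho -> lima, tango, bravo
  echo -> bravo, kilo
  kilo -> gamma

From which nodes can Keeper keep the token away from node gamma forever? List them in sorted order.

bravo, lima, rho, tango

A0 = {gamma}
A1: add {kilo} — kilo (Runner) has kilo→gamma.
A2: add {echo, omega} — omega (Runner) has omega→kilo; echo (Runner) has echo→kilo.
A3 = A2; e.g. lima (Keeper) can still go to bravo. Fixed point.
Runner's attractor = {echo, gamma, kilo, omega}; Keeper avoids the target exactly from the complement.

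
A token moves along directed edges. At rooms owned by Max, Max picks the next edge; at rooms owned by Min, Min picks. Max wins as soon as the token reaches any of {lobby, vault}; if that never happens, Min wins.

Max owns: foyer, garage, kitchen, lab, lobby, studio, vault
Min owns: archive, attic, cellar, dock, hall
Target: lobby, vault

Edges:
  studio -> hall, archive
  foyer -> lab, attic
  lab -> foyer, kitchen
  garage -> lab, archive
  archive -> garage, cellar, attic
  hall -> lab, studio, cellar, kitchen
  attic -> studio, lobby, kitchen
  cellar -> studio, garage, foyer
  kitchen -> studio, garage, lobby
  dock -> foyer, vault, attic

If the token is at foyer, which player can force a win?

A0 = {lobby, vault}
A1: add {kitchen} — kitchen (Max) has kitchen→lobby.
A2: add {lab} — lab (Max) has lab→kitchen.
A3: add {foyer, garage} — garage (Max) has garage→lab; foyer (Max) has foyer→lab.
A4 = A3; e.g. studio (Max) has no edge into A3. Fixed point.
foyer ∈ A3, so Max can force the target.

Max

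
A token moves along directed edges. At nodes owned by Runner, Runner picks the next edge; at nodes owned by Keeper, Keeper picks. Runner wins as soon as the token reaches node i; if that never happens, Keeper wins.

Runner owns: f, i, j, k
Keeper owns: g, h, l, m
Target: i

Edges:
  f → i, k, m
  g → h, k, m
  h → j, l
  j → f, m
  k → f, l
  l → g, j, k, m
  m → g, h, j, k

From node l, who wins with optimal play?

A0 = {i}
A1: add {f} — f (Runner) has f→i.
A2: add {j, k} — j (Runner) has j→f; k (Runner) has k→f.
A3 = A2; e.g. g (Keeper) can still go to h. Fixed point.
l never enters the attractor, so Keeper can avoid the target forever.

Keeper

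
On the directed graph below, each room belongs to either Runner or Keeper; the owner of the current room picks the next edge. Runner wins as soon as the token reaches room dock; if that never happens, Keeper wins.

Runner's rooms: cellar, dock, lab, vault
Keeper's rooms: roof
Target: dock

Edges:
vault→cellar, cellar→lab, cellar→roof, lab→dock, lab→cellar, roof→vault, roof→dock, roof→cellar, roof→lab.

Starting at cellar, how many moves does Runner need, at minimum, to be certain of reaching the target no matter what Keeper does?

A0 = {dock}
A1: add {lab} — lab (Runner) has lab→dock.
A2: add {cellar} — cellar (Runner) has cellar→lab.
cellar enters the attractor at level 2, so Runner can force the target in 2 moves from there.

2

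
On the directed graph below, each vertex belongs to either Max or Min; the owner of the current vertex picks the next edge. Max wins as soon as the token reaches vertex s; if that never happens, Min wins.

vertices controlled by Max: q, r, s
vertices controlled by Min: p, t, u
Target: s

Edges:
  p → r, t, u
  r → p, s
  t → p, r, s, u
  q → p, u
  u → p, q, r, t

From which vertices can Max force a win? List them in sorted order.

A0 = {s}
A1: add {r} — r (Max) has r→s.
A2 = A1; e.g. p (Min) can still go to t. Fixed point.
Max's winning region = {r, s}.

r, s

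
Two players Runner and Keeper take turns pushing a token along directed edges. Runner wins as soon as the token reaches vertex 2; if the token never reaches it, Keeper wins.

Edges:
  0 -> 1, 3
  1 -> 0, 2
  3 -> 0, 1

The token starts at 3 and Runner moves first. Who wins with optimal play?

Track states (vertex, player-to-move).
A0 = {(2,Runner), (2,Keeper)}
A1: add {(1,Runner)}.
A2 = A1; e.g. (0,Runner) stays out. (3,Runner) never enters ⇒ Keeper avoids the target.

Keeper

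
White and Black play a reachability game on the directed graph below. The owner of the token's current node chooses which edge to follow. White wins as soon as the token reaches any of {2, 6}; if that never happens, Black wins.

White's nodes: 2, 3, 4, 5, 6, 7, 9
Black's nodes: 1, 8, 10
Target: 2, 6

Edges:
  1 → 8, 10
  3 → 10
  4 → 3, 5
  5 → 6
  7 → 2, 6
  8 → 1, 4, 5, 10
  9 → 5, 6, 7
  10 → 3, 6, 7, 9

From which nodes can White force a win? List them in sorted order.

2, 4, 5, 6, 7, 9

A0 = {2, 6}
A1: add {5, 7, 9} — 5 (White) has 5→6; 7 (White) has 7→2; 9 (White) has 9→6.
A2: add {4} — 4 (White) has 4→5.
A3 = A2; e.g. 1 (Black) can still go to 8. Fixed point.
White's winning region = {2, 4, 5, 6, 7, 9}.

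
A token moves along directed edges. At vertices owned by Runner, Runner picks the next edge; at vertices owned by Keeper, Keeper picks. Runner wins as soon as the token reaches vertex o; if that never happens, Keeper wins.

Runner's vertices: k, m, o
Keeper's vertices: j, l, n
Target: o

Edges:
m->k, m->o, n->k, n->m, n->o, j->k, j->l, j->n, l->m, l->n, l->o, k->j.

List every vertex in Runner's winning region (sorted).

A0 = {o}
A1: add {m} — m (Runner) has m→o.
A2 = A1; e.g. j (Keeper) can still go to k. Fixed point.
Runner's winning region = {m, o}.

m, o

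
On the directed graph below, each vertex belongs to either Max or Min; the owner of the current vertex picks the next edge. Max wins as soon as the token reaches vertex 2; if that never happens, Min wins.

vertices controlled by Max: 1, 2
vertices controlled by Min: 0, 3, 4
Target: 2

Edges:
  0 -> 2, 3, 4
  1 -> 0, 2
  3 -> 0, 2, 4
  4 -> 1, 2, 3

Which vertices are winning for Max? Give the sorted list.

1, 2

A0 = {2}
A1: add {1} — 1 (Max) has 1→2.
A2 = A1; e.g. 0 (Min) can still go to 3. Fixed point.
Max's winning region = {1, 2}.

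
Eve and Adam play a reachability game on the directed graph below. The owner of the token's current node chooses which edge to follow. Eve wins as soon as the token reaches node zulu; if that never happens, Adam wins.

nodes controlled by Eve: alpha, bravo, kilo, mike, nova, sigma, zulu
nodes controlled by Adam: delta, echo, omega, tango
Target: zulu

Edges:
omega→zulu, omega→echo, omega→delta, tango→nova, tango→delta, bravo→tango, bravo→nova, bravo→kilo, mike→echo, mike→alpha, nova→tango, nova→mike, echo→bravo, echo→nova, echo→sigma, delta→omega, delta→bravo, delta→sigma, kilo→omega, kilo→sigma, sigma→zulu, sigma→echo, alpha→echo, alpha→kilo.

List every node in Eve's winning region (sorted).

alpha, bravo, echo, kilo, mike, nova, sigma, zulu

A0 = {zulu}
A1: add {sigma} — sigma (Eve) has sigma→zulu.
A2: add {kilo} — kilo (Eve) has kilo→sigma.
A3: add {alpha, bravo} — bravo (Eve) has bravo→kilo; alpha (Eve) has alpha→kilo.
A4: add {mike} — mike (Eve) has mike→alpha.
A5: add {nova} — nova (Eve) has nova→mike.
A6: add {echo} — echo (Adam): all of {bravo, nova, sigma} already in.
A7 = A6; e.g. omega (Adam) can still go to delta. Fixed point.
Eve's winning region = {alpha, bravo, echo, kilo, mike, nova, sigma, zulu}.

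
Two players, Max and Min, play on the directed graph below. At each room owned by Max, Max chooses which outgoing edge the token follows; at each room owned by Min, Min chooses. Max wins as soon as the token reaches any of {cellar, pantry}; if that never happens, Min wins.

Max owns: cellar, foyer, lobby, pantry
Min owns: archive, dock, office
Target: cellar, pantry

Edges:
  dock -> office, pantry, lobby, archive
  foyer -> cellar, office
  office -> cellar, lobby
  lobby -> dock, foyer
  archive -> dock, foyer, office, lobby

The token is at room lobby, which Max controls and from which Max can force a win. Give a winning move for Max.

foyer

A0 = {cellar, pantry}
A1: add {foyer} — foyer (Max) has foyer→cellar.
A2: add {lobby} — lobby (Max) has lobby→foyer.
A3: add {office} — office (Min): all of {cellar, lobby} already in.
A4 = A3; e.g. dock (Min) can still go to archive. Fixed point.
From lobby, successor foyer is in the attractor (rank 1); the other successor dock is not.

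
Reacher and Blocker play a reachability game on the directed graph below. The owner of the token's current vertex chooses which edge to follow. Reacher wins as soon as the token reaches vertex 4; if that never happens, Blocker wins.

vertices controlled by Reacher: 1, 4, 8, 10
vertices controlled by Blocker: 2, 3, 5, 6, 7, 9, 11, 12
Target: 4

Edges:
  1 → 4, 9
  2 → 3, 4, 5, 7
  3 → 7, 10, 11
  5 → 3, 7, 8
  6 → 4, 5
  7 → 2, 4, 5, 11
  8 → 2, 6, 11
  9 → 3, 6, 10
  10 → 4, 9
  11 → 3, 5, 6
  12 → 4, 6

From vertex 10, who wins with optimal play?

Reacher

A0 = {4}
A1: add {1, 10} — 1 (Reacher) has 1→4; 10 (Reacher) has 10→4.
A2 = A1; e.g. 2 (Blocker) can still go to 3. Fixed point.
10 ∈ A1, so Reacher can force the target.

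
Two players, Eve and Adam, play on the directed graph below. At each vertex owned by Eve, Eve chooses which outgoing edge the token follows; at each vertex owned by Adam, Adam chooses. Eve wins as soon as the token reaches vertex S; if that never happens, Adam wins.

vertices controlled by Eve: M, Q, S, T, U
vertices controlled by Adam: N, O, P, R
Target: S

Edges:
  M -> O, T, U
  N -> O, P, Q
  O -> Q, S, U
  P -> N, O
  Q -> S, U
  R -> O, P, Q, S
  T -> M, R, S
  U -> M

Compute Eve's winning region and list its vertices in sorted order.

M, O, Q, S, T, U

A0 = {S}
A1: add {Q, T} — Q (Eve) has Q→S; T (Eve) has T→S.
A2: add {M} — M (Eve) has M→T.
A3: add {U} — U (Eve) has U→M.
A4: add {O} — O (Adam): all of {Q, S, U} already in.
A5 = A4; e.g. N (Adam) can still go to P. Fixed point.
Eve's winning region = {M, O, Q, S, T, U}.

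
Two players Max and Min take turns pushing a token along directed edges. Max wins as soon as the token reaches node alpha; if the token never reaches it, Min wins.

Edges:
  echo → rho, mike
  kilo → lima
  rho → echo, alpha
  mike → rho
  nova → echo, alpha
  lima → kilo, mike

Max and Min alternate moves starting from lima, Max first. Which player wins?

Max

Track states (vertex, player-to-move).
A0 = {(alpha,Max), (alpha,Min)}
A1: add {(rho,Max), (nova,Max)}.
A2: add {(mike,Min)}.
A3: add {(echo,Max), (lima,Max)}.
(lima,Max) ∈ A3 ⇒ Max forces the target.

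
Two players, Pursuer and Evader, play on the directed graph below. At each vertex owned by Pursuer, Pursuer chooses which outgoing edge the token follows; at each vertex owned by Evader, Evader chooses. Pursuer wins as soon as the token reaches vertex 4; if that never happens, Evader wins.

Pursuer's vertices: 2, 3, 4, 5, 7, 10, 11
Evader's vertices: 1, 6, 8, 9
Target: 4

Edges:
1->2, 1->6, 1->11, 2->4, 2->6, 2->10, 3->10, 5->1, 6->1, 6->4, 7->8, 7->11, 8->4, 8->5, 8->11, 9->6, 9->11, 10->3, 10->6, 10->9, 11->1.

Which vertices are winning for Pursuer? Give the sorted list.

A0 = {4}
A1: add {2} — 2 (Pursuer) has 2→4.
A2 = A1; e.g. 1 (Evader) can still go to 6. Fixed point.
Pursuer's winning region = {2, 4}.

2, 4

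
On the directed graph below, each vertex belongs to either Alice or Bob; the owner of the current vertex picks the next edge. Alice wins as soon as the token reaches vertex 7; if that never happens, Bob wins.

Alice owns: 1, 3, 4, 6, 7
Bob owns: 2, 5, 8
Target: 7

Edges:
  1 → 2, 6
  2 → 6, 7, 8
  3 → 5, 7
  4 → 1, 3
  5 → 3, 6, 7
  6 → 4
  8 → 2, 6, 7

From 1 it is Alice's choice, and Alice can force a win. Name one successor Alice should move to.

A0 = {7}
A1: add {3} — 3 (Alice) has 3→7.
A2: add {4} — 4 (Alice) has 4→3.
A3: add {6} — 6 (Alice) has 6→4.
A4: add {1, 5} — 1 (Alice) has 1→6; 5 (Bob): all of {3, 6, 7} already in.
A5 = A4; e.g. 2 (Bob) can still go to 8. Fixed point.
From 1, successor 6 is in the attractor (rank 3); the other successor 2 is not.

6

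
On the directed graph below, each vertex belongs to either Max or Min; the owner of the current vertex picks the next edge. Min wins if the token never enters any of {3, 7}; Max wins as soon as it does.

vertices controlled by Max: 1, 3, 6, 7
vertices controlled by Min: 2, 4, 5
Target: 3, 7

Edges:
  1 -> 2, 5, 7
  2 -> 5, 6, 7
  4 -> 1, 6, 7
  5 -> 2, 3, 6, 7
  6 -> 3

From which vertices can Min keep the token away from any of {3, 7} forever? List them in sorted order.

2, 5

A0 = {3, 7}
A1: add {1, 6} — 1 (Max) has 1→7; 6 (Max) has 6→3.
A2: add {4} — 4 (Min): all of {1, 6, 7} already in.
A3 = A2; e.g. 2 (Min) can still go to 5. Fixed point.
Max's attractor = {1, 3, 4, 6, 7}; Min avoids the target exactly from the complement.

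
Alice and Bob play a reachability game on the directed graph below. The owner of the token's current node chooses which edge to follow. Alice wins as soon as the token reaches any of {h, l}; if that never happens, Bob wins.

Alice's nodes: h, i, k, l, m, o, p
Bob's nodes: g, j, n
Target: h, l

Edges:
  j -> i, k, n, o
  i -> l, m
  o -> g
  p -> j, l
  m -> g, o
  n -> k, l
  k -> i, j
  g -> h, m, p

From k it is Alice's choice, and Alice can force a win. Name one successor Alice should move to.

i

A0 = {h, l}
A1: add {i, p} — i (Alice) has i→l; p (Alice) has p→l.
A2: add {k} — k (Alice) has k→i.
A3: add {n} — n (Bob): all of {k, l} already in.
A4 = A3; e.g. g (Bob) can still go to m. Fixed point.
From k, successor i is in the attractor (rank 1); the other successor j is not.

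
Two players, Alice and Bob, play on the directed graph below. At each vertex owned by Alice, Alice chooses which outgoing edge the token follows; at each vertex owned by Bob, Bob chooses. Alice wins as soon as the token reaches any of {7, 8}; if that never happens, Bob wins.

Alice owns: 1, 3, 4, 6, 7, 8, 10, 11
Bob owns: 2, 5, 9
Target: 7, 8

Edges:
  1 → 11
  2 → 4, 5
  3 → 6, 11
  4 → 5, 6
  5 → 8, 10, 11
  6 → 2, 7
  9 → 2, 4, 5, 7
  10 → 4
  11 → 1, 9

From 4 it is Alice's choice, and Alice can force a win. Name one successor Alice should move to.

6

A0 = {7, 8}
A1: add {6} — 6 (Alice) has 6→7.
A2: add {3, 4} — 3 (Alice) has 3→6; 4 (Alice) has 4→6.
A3: add {10} — 10 (Alice) has 10→4.
A4 = A3; e.g. 1 (Alice) has no edge into A3. Fixed point.
From 4, successor 6 is in the attractor (rank 1); the other successor 5 is not.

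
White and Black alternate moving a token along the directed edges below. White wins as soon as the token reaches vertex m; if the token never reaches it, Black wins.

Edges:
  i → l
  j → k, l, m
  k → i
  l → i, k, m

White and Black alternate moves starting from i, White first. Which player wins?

Track states (vertex, player-to-move).
A0 = {(m,White), (m,Black)}
A1: add {(j,White), (l,White)}.
A2: add {(i,Black)}.
A3: add {(k,White)}.
A4: add {(j,Black)}.
A5 = A4; e.g. (i,White) stays out. (i,White) never enters ⇒ Black avoids the target.

Black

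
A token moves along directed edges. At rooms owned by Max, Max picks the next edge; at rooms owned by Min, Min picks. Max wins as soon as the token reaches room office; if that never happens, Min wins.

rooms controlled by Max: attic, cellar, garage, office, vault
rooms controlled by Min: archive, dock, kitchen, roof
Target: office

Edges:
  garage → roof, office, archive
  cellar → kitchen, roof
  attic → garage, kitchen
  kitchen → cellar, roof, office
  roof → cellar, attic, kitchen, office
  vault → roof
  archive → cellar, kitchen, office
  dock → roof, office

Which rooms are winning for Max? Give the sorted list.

A0 = {office}
A1: add {garage} — garage (Max) has garage→office.
A2: add {attic} — attic (Max) has attic→garage.
A3 = A2; e.g. cellar (Max) has no edge into A2. Fixed point.
Max's winning region = {attic, garage, office}.

attic, garage, office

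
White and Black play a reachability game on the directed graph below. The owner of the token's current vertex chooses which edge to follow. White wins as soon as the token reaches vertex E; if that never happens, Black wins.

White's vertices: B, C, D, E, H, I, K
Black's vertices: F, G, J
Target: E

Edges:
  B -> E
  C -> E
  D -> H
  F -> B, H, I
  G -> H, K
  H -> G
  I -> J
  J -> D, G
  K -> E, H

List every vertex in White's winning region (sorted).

A0 = {E}
A1: add {B, C, K} — B (White) has B→E; C (White) has C→E; K (White) has K→E.
A2 = A1; e.g. D (White) has no edge into A1. Fixed point.
White's winning region = {B, C, E, K}.

B, C, E, K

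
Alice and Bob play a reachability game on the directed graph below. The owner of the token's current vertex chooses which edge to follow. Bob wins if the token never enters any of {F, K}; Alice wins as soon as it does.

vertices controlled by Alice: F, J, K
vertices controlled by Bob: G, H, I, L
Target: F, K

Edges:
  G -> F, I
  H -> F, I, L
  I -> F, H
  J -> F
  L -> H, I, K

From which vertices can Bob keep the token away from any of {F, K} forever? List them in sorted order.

G, H, I, L

A0 = {F, K}
A1: add {J} — J (Alice) has J→F.
A2 = A1; e.g. G (Bob) can still go to I. Fixed point.
Alice's attractor = {F, J, K}; Bob avoids the target exactly from the complement.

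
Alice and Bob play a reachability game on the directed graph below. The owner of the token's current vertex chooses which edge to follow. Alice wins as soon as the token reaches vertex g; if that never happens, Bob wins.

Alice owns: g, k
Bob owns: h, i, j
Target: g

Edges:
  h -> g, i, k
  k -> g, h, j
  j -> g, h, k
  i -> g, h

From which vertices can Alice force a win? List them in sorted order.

A0 = {g}
A1: add {k} — k (Alice) has k→g.
A2 = A1; e.g. h (Bob) can still go to i. Fixed point.
Alice's winning region = {g, k}.

g, k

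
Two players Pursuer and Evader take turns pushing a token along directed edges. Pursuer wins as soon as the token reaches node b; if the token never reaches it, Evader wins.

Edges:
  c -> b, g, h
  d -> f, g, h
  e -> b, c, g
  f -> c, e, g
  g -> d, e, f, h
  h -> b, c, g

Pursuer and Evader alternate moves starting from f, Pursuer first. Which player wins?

Track states (vertex, player-to-move).
A0 = {(b,Pursuer), (b,Evader)}
A1: add {(c,Pursuer), (e,Pursuer), (h,Pursuer)}.
A2 = A1; e.g. (c,Evader) stays out. (f,Pursuer) never enters ⇒ Evader avoids the target.

Evader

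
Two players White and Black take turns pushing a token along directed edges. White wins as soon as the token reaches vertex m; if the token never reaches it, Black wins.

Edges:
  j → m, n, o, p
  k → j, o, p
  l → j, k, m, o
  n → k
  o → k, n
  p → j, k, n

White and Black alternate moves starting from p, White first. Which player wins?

Black

Track states (vertex, player-to-move).
A0 = {(m,White), (m,Black)}
A1: add {(j,White), (l,White)}.
A2 = A1; e.g. (j,Black) stays out. (p,White) never enters ⇒ Black avoids the target.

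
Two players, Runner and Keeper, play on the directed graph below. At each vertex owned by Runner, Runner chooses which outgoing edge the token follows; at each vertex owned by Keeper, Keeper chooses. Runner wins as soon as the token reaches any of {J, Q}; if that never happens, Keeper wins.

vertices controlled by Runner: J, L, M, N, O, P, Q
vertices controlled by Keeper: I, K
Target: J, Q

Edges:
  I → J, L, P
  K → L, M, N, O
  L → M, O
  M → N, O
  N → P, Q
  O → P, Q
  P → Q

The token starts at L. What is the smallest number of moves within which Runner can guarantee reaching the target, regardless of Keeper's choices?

A0 = {J, Q}
A1: add {N, O, P} — N (Runner) has N→Q; O (Runner) has O→Q; P (Runner) has P→Q.
A2: add {L, M} — L (Runner) has L→O; M (Runner) has M→N.
L enters the attractor at level 2, so Runner can force the target in 2 moves from there.

2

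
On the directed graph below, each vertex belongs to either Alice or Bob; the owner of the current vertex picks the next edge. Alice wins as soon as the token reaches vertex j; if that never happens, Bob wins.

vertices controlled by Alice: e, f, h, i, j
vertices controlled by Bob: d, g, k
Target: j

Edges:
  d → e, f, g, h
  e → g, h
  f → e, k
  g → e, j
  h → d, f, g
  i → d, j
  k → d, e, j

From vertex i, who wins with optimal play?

Alice

A0 = {j}
A1: add {i} — i (Alice) has i→j.
A2 = A1; e.g. d (Bob) can still go to e. Fixed point.
i ∈ A1, so Alice can force the target.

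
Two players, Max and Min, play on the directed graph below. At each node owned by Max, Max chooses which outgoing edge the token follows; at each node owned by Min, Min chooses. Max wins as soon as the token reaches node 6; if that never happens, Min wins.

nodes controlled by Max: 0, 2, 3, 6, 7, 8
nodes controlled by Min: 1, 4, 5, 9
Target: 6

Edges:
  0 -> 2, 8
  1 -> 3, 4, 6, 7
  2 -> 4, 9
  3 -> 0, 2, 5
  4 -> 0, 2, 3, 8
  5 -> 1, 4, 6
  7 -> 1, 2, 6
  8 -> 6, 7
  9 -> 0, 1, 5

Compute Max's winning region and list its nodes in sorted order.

A0 = {6}
A1: add {7, 8} — 7 (Max) has 7→6; 8 (Max) has 8→6.
A2: add {0} — 0 (Max) has 0→8.
A3: add {3} — 3 (Max) has 3→0.
A4 = A3; e.g. 1 (Min) can still go to 4. Fixed point.
Max's winning region = {0, 3, 6, 7, 8}.

0, 3, 6, 7, 8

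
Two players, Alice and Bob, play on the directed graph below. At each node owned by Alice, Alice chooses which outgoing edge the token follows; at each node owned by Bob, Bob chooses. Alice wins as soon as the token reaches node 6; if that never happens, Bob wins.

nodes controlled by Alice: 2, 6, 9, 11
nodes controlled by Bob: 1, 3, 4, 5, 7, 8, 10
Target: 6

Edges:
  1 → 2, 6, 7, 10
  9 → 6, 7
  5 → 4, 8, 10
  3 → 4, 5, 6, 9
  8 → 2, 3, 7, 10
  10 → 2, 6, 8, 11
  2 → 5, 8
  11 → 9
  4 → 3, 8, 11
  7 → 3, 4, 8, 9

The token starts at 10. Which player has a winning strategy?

Bob

A0 = {6}
A1: add {9} — 9 (Alice) has 9→6.
A2: add {11} — 11 (Alice) has 11→9.
A3 = A2; e.g. 1 (Bob) can still go to 2. Fixed point.
10 never enters the attractor, so Bob can avoid the target forever.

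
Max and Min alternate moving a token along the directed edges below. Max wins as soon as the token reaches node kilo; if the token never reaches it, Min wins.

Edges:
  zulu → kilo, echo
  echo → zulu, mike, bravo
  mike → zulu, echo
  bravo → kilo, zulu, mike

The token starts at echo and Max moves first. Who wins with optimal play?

Min

Track states (vertex, player-to-move).
A0 = {(kilo,Max), (kilo,Min)}
A1: add {(zulu,Max), (bravo,Max)}.
A2 = A1; e.g. (zulu,Min) stays out. (echo,Max) never enters ⇒ Min avoids the target.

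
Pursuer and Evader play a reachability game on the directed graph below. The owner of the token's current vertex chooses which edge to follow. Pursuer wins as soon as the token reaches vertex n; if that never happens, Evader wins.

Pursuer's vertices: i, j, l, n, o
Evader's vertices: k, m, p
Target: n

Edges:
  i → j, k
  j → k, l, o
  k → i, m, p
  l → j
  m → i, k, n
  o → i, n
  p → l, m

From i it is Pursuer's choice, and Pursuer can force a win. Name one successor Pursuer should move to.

j

A0 = {n}
A1: add {o} — o (Pursuer) has o→n.
A2: add {j} — j (Pursuer) has j→o.
A3: add {i, l} — i (Pursuer) has i→j; l (Pursuer) has l→j.
A4 = A3; e.g. k (Evader) can still go to m. Fixed point.
From i, successor j is in the attractor (rank 2); the other successor k is not.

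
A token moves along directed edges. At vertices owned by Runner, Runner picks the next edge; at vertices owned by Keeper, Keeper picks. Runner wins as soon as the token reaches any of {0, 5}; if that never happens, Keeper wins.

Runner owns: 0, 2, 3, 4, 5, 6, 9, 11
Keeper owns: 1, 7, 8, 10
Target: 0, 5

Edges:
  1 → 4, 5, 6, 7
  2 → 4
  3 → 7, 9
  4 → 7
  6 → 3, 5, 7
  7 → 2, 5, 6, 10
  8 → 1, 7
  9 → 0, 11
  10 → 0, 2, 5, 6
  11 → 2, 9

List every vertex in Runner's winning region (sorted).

0, 3, 5, 6, 9, 11

A0 = {0, 5}
A1: add {6, 9} — 6 (Runner) has 6→5; 9 (Runner) has 9→0.
A2: add {3, 11} — 3 (Runner) has 3→9; 11 (Runner) has 11→9.
A3 = A2; e.g. 1 (Keeper) can still go to 4. Fixed point.
Runner's winning region = {0, 3, 5, 6, 9, 11}.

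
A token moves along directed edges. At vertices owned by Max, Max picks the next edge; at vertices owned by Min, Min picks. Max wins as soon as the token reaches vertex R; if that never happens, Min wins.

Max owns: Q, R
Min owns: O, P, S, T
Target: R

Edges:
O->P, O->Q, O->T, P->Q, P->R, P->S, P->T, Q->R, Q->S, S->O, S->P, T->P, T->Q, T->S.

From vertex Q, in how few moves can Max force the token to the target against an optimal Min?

1

A0 = {R}
A1: add {Q} — Q (Max) has Q→R.
A2 = A1; e.g. O (Min) can still go to P. Fixed point.
Q enters the attractor at level 1, so Max can force the target in 1 move from there.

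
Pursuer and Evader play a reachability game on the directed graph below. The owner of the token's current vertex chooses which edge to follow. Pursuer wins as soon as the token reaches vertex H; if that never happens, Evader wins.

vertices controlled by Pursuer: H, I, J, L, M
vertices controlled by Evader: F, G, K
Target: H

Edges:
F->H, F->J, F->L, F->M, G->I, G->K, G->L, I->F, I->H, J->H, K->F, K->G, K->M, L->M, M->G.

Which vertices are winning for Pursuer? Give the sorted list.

H, I, J

A0 = {H}
A1: add {I, J} — I (Pursuer) has I→H; J (Pursuer) has J→H.
A2 = A1; e.g. F (Evader) can still go to L. Fixed point.
Pursuer's winning region = {H, I, J}.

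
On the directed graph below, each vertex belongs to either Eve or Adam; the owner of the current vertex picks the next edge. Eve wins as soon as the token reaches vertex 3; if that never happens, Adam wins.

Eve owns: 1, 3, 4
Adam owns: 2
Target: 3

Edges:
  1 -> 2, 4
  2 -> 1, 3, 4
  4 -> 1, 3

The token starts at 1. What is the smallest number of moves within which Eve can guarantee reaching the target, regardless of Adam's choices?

2

A0 = {3}
A1: add {4} — 4 (Eve) has 4→3.
A2: add {1} — 1 (Eve) has 1→4.
1 enters the attractor at level 2, so Eve can force the target in 2 moves from there.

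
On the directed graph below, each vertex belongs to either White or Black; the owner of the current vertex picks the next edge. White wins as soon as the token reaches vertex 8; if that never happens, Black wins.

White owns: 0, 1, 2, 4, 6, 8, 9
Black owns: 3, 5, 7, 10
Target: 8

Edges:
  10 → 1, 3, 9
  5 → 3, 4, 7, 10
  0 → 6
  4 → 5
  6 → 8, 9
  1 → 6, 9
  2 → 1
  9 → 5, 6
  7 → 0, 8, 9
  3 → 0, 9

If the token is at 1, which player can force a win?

A0 = {8}
A1: add {6} — 6 (White) has 6→8.
A2: add {0, 1, 9} — 0 (White) has 0→6; 1 (White) has 1→6; 9 (White) has 9→6.
1 ∈ A2, so White can force the target.

White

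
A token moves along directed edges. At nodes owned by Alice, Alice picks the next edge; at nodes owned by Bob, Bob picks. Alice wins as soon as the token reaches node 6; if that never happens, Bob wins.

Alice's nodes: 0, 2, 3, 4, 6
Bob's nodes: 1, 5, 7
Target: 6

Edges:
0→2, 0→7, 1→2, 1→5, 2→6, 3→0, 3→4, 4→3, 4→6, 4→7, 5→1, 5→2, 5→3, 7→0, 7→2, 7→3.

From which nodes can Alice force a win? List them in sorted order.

A0 = {6}
A1: add {2, 4} — 2 (Alice) has 2→6; 4 (Alice) has 4→6.
A2: add {0, 3} — 0 (Alice) has 0→2; 3 (Alice) has 3→4.
A3: add {7} — 7 (Bob): all of {0, 2, 3} already in.
A4 = A3; e.g. 1 (Bob) can still go to 5. Fixed point.
Alice's winning region = {0, 2, 3, 4, 6, 7}.

0, 2, 3, 4, 6, 7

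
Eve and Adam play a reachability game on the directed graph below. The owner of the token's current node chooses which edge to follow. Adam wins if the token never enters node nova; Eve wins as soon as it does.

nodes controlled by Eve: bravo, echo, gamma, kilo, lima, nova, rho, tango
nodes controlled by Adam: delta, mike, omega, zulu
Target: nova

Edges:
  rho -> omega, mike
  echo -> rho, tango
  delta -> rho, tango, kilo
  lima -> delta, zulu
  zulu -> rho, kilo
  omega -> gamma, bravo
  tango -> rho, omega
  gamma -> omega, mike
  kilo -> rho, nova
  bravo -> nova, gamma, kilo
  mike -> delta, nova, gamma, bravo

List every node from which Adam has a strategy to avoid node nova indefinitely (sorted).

A0 = {nova}
A1: add {bravo, kilo} — kilo (Eve) has kilo→nova; bravo (Eve) has bravo→nova.
A2 = A1; e.g. rho (Eve) has no edge into A1. Fixed point.
Eve's attractor = {bravo, kilo, nova}; Adam avoids the target exactly from the complement.

delta, echo, gamma, lima, mike, omega, rho, tango, zulu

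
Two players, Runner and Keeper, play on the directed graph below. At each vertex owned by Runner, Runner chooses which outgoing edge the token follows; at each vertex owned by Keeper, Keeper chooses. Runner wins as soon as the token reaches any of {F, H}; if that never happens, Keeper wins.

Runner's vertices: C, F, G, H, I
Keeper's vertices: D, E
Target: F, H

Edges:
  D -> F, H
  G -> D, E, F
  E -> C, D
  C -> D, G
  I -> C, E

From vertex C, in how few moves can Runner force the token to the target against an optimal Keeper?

2

A0 = {F, H}
A1: add {D, G} — D (Keeper): all of {F, H} already in; G (Runner) has G→F.
A2: add {C} — C (Runner) has C→D.
C enters the attractor at level 2, so Runner can force the target in 2 moves from there.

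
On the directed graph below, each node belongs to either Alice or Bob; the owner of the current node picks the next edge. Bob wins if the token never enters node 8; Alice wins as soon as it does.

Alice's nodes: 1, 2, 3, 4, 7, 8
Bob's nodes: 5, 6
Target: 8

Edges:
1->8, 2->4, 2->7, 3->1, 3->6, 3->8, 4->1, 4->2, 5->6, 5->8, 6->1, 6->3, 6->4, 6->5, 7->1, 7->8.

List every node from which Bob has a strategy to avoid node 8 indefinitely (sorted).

A0 = {8}
A1: add {1, 3, 7} — 1 (Alice) has 1→8; 3 (Alice) has 3→8; 7 (Alice) has 7→8.
A2: add {2, 4} — 2 (Alice) has 2→7; 4 (Alice) has 4→1.
A3 = A2; e.g. 5 (Bob) can still go to 6. Fixed point.
Alice's attractor = {1, 2, 3, 4, 7, 8}; Bob avoids the target exactly from the complement.

5, 6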